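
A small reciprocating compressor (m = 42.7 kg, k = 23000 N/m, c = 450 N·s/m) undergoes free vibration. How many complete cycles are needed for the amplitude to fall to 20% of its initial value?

2 cycles

ζ = c/(2√(km)) = 450/(2√(23000 × 42.7)) = 450/1982 = 0.2270.
Logarithmic decrement δ = 2πζ/√(1 − ζ²) = 2π × 0.2270/√(1 − 0.0515) = 1.465.
x_n/x₀ = e^(−nδ) ≤ 0.2; take ln: n ≥ ln(1/0.2)/δ = 1.609/1.465 = 1.099.
So 2 complete cycles are required.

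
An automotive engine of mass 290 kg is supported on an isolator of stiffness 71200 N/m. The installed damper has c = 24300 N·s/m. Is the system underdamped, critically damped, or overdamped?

overdamped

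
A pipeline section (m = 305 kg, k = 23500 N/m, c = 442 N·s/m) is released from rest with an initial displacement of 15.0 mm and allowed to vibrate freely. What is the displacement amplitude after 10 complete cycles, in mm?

0.0824 mm

ζ = c/(2√(km)) = 442/(2√(23500 × 305)) = 442/5354 = 0.08255.
Logarithmic decrement δ = 2πζ/√(1 − ζ²) = 2π × 0.08255/√(1 − 0.00681) = 0.5204.
After n cycles, x_n/x₀ = e^(−nδ), so x_10 = 15.0 × e^(−10 × 0.5204) = 15.0 × 0.005492 = 0.08238 mm.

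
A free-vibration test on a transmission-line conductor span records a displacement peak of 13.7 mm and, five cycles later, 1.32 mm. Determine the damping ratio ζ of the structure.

0.0743

Logarithmic decrement δ = (1/n)·ln(x₀/x_n) = (1/5)·ln(13.7/1.32) = (1/5)·ln(10.38) = 0.4680.
ζ = δ/√(4π² + δ²) = 0.4680/√(39.48 + 0.219) = 0.4680/6.301 = 0.07427.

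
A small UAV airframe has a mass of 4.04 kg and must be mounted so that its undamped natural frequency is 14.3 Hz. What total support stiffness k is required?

32600 N/m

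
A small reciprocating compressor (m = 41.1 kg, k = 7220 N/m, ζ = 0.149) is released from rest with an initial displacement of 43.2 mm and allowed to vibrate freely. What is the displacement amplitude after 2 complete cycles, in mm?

6.50 mm

Logarithmic decrement δ = 2πζ/√(1 − ζ²) = 2π × 0.1490/√(1 − 0.0222) = 0.9468.
After n cycles, x_n/x₀ = e^(−nδ), so x_2 = 43.2 × e^(−2 × 0.9468) = 43.2 × 0.1505 = 6.503 mm.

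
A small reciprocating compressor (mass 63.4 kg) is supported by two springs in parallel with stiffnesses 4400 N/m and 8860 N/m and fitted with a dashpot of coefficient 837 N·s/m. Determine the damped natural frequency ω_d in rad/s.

Parallel springs add: k_eq = 4400 + 8860 = 13260 N/m.
ω_n = √(k_eq/m) = √(13260/63.4) = 14.46 rad/s.
Critical damping c_c = 2√(k_eq·m) = 2√(13260 × 63.4) = 1834 N·s/m, so ζ = c/c_c = 837/1834 = 0.4564.
ω_d = ω_n√(1 − ζ²) = 14.46 × √(1 − 0.208) = 12.87 rad/s.

12.9 rad/s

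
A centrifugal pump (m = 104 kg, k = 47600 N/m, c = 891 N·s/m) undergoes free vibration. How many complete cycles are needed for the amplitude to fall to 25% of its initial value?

2 cycles

ζ = c/(2√(km)) = 891/(2√(47600 × 104)) = 891/4450 = 0.2002.
Logarithmic decrement δ = 2πζ/√(1 − ζ²) = 2π × 0.2002/√(1 − 0.0401) = 1.284.
x_n/x₀ = e^(−nδ) ≤ 0.25; take ln: n ≥ ln(1/0.25)/δ = 1.386/1.284 = 1.080.
So 2 complete cycles are required.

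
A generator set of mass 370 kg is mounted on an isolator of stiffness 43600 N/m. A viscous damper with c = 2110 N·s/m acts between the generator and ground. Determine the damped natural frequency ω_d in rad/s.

10.5 rad/s

ω_n = √(k/m) = √(43600/370) = 10.86 rad/s.
Critical damping c_c = 2√(k·m) = 2√(43600 × 370) = 8033 N·s/m, so ζ = c/c_c = 2110/8033 = 0.2627.
ω_d = ω_n√(1 − ζ²) = 10.86 × √(1 − 0.0690) = 10.47 rad/s.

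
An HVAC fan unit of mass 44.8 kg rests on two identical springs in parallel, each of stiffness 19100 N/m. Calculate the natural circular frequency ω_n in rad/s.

Parallel springs add: k_eq = 2 × 19100 = 38200 N/m.
ω_n = √(k_eq/m) = √(38200/44.8) = √852.7 = 29.20 rad/s.

29.2 rad/s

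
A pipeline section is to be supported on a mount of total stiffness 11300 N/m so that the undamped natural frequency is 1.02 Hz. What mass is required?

275 kg

ω_n = 2πf_n = 2π × 1.02 = 6.409 rad/s.
m = k/ω_n² = 11300/6.409² = 11300/41.07 = 275.1 kg.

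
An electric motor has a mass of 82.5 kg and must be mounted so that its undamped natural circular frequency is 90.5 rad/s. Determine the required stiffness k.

676000 N/m

k = m·ω_n² = 82.5 × 90.50² = 82.5 × 8190 = 675700 N/m.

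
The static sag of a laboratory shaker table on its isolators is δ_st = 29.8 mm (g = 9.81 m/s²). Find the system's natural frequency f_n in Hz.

ω_n = √(g/δ_st) = √(9.81/0.0298) = √329.2 = 18.14 rad/s.
f_n = ω_n/(2π) = 18.14/6.283 = 2.888 Hz.

2.89 Hz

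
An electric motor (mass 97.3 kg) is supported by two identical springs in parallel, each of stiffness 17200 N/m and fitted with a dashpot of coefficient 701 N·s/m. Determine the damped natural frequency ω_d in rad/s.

18.5 rad/s

Parallel springs add: k_eq = 2 × 17200 = 34400 N/m.
ω_n = √(k_eq/m) = √(34400/97.3) = 18.80 rad/s.
Critical damping c_c = 2√(k_eq·m) = 2√(34400 × 97.3) = 3659 N·s/m, so ζ = c/c_c = 701/3659 = 0.1916.
ω_d = ω_n√(1 − ζ²) = 18.80 × √(1 − 0.0367) = 18.45 rad/s.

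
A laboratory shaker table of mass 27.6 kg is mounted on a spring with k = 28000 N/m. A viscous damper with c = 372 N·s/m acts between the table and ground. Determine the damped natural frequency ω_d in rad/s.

ω_n = √(k/m) = √(28000/27.6) = 31.85 rad/s.
Critical damping c_c = 2√(k·m) = 2√(28000 × 27.6) = 1758 N·s/m, so ζ = c/c_c = 372/1758 = 0.2116.
ω_d = ω_n√(1 − ζ²) = 31.85 × √(1 − 0.0448) = 31.13 rad/s.

31.1 rad/s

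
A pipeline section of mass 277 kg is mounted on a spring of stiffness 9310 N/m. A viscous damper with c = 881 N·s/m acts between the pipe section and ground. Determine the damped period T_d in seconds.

ω_n = √(k/m) = √(9310/277) = 5.797 rad/s.
Critical damping c_c = 2√(k·m) = 2√(9310 × 277) = 3212 N·s/m, so ζ = c/c_c = 881/3212 = 0.2743.
ω_d = ω_n√(1 − ζ²) = 5.797 × √(1 − 0.0752) = 5.575 rad/s.
T_d = 2π/ω_d = 1.127 s.

1.13 s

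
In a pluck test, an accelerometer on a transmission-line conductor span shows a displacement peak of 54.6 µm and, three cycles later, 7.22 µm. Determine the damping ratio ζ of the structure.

Logarithmic decrement δ = (1/n)·ln(x₀/x_n) = (1/3)·ln(54.6/7.22) = (1/3)·ln(7.562) = 0.6744.
ζ = δ/√(4π² + δ²) = 0.6744/√(39.48 + 0.455) = 0.6744/6.319 = 0.1067.

0.107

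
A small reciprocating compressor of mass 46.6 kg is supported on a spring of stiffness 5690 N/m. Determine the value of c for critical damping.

1030 N·s/m

c_c = 2√(k·m) = 2√(5690 × 46.6) = 2 × 514.9 = 1030 N·s/m.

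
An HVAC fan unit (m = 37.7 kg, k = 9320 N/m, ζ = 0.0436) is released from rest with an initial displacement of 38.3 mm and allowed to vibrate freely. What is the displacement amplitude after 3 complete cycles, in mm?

Logarithmic decrement δ = 2πζ/√(1 − ζ²) = 2π × 0.04360/√(1 − 0.00190) = 0.2742.
After n cycles, x_n/x₀ = e^(−nδ), so x_3 = 38.3 × e^(−3 × 0.2742) = 38.3 × 0.4393 = 16.82 mm.

16.8 mm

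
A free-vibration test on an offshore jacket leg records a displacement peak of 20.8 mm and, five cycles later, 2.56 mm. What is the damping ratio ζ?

0.0665

Logarithmic decrement δ = (1/n)·ln(x₀/x_n) = (1/5)·ln(20.8/2.56) = (1/5)·ln(8.125) = 0.4190.
ζ = δ/√(4π² + δ²) = 0.4190/√(39.48 + 0.176) = 0.4190/6.297 = 0.06654.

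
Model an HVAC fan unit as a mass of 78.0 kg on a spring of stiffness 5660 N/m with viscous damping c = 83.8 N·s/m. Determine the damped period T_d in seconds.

ω_n = √(k/m) = √(5660/78.0) = 8.518 rad/s.
Critical damping c_c = 2√(k·m) = 2√(5660 × 78.0) = 1329 N·s/m, so ζ = c/c_c = 83.8/1329 = 0.06306.
ω_d = ω_n√(1 − ζ²) = 8.518 × √(1 − 0.00398) = 8.502 rad/s.
T_d = 2π/ω_d = 0.7391 s.

0.739 s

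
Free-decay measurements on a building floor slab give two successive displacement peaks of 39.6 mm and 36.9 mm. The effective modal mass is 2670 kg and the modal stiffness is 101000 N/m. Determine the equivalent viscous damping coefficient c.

Logarithmic decrement δ = (1/n)·ln(x₀/x_n) = (1/1)·ln(39.6/36.9) = (1/1)·ln(1.073) = 0.07062.
ζ = δ/√(4π² + δ²) = 0.07062/√(39.48 + 0.00499) = 0.07062/6.284 = 0.01124.
c = ζ · 2√(km) = 0.01124 × 2√(101000 × 2670) = 0.01124 × 32840 = 369.1 N·s/m.

369 N·s/m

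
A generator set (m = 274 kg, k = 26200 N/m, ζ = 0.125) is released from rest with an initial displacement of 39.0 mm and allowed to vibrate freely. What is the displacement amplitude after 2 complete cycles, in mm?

Logarithmic decrement δ = 2πζ/√(1 − ζ²) = 2π × 0.1250/√(1 − 0.0156) = 0.7916.
After n cycles, x_n/x₀ = e^(−nδ), so x_2 = 39.0 × e^(−2 × 0.7916) = 39.0 × 0.2053 = 8.007 mm.

8.01 mm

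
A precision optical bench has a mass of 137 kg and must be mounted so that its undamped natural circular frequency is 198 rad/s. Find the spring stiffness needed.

5370000 N/m

k = m·ω_n² = 137 × 198.0² = 137 × 39200 = 5371000 N/m.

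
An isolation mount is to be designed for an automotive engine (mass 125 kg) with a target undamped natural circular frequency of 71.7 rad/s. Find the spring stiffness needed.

643000 N/m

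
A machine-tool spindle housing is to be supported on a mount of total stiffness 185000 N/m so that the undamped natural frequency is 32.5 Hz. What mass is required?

ω_n = 2πf_n = 2π × 32.5 = 204.2 rad/s.
m = k/ω_n² = 185000/204.2² = 185000/41700 = 4.437 kg.

4.44 kg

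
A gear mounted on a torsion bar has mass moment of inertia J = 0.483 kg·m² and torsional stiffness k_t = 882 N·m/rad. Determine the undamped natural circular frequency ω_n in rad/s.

42.7 rad/s

ω_n = √(k_t/J) = √(882/0.483) = √1826 = 42.73 rad/s.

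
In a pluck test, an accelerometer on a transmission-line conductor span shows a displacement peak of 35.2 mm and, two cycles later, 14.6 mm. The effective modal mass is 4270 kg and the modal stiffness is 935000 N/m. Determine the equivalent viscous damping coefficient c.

8830 N·s/m

Logarithmic decrement δ = (1/n)·ln(x₀/x_n) = (1/2)·ln(35.2/14.6) = (1/2)·ln(2.411) = 0.4400.
ζ = δ/√(4π² + δ²) = 0.4400/√(39.48 + 0.194) = 0.4400/6.299 = 0.06986.
c = ζ · 2√(km) = 0.06986 × 2√(935000 × 4270) = 0.06986 × 126400 = 8828 N·s/m.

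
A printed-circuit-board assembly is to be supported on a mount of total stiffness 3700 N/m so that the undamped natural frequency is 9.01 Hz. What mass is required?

ω_n = 2πf_n = 2π × 9.01 = 56.61 rad/s.
m = k/ω_n² = 3700/56.61² = 3700/3205 = 1.154 kg.

1.15 kg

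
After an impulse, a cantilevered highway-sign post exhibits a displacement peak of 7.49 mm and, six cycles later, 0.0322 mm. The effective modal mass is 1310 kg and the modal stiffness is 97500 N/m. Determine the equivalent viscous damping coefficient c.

Logarithmic decrement δ = (1/n)·ln(x₀/x_n) = (1/6)·ln(7.49/0.0322) = (1/6)·ln(232.6) = 0.9082.
ζ = δ/√(4π² + δ²) = 0.9082/√(39.48 + 0.825) = 0.9082/6.348 = 0.1431.
c = ζ · 2√(km) = 0.1431 × 2√(97500 × 1310) = 0.1431 × 22600 = 3234 N·s/m.

3230 N·s/m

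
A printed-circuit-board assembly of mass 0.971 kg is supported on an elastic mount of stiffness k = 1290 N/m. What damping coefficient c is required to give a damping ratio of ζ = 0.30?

21.2 N·s/m

c_c = 2√(k·m) = 2√(1290 × 0.971) = 70.78 N·s/m.
c = ζ·c_c = 0.30 × 70.78 = 21.24 N·s/m.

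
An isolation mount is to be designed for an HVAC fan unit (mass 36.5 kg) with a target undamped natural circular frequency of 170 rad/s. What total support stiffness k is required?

k = m·ω_n² = 36.5 × 170.0² = 36.5 × 28900 = 1055000 N/m.

1050000 N/m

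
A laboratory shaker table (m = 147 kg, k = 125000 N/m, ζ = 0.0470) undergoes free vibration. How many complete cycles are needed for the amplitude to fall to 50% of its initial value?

3 cycles

Logarithmic decrement δ = 2πζ/√(1 − ζ²) = 2π × 0.04700/√(1 − 0.00221) = 0.2956.
x_n/x₀ = e^(−nδ) ≤ 0.5; take ln: n ≥ ln(1/0.5)/δ = 0.6931/0.2956 = 2.345.
So 3 complete cycles are required.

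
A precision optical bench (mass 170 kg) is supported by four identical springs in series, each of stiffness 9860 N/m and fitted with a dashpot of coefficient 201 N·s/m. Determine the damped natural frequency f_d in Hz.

Series springs: 1/k_eq = 4/9860, so k_eq = 9860/4 = 2465 N/m.
ω_n = √(k_eq/m) = √(2465/170) = 3.808 rad/s.
Critical damping c_c = 2√(k_eq·m) = 2√(2465 × 170) = 1295 N·s/m, so ζ = c/c_c = 201/1295 = 0.1553.
ω_d = ω_n√(1 − ζ²) = 3.808 × √(1 − 0.0241) = 3.762 rad/s.
f_d = ω_d/(2π) = 0.5987 Hz.

0.599 Hz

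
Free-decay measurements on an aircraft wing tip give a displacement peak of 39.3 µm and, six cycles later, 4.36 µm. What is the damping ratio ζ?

0.0582

Logarithmic decrement δ = (1/n)·ln(x₀/x_n) = (1/6)·ln(39.3/4.36) = (1/6)·ln(9.014) = 0.3665.
ζ = δ/√(4π² + δ²) = 0.3665/√(39.48 + 0.134) = 0.3665/6.294 = 0.05822.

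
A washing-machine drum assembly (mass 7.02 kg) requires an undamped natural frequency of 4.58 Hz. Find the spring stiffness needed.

ω_n = 2πf_n = 2π × 4.58 = 28.78 rad/s.
k = m·ω_n² = 7.02 × 28.78² = 7.02 × 828.1 = 5813 N/m.

5810 N/m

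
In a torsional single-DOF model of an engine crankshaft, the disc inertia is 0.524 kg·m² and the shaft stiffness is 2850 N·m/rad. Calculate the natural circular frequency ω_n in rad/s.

ω_n = √(k_t/J) = √(2850/0.524) = √5439 = 73.75 rad/s.

73.7 rad/s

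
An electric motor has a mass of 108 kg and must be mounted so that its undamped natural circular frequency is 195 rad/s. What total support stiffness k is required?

k = m·ω_n² = 108 × 195.0² = 108 × 38020 = 4107000 N/m.

4110000 N/m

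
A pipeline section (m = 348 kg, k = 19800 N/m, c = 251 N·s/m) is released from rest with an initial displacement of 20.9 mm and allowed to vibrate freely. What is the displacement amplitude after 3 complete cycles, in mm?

8.48 mm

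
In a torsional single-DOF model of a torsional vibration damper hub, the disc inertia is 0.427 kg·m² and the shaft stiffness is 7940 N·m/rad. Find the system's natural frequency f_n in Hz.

ω_n = √(k_t/J) = √(7940/0.427) = √18590 = 136.4 rad/s.
f_n = ω_n/(2π) = 136.4/6.283 = 21.70 Hz.

21.7 Hz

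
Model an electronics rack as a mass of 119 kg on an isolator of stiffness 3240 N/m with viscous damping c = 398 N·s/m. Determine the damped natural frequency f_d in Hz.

0.787 Hz

ω_n = √(k/m) = √(3240/119) = 5.218 rad/s.
Critical damping c_c = 2√(k·m) = 2√(3240 × 119) = 1242 N·s/m, so ζ = c/c_c = 398/1242 = 0.3205.
ω_d = ω_n√(1 − ζ²) = 5.218 × √(1 − 0.103) = 4.943 rad/s.
f_d = ω_d/(2π) = 0.7867 Hz.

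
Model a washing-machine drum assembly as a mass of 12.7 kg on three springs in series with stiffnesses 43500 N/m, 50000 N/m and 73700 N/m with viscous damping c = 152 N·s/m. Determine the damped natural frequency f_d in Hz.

5.86 Hz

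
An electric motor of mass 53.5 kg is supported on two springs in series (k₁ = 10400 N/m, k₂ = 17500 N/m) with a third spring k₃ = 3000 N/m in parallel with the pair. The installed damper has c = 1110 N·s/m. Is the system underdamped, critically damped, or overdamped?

underdamped

Series pair: k_s = k₁k₂/(k₁+k₂) = (10400)(17500)/(10400 + 17500) = 6523 N/m. In parallel with k₃: k_eq = 6523 + 3000 = 9523 N/m.
c_c = 2√(k_eq·m) = 1428 N·s/m; ζ = c/c_c = 1110/1428 = 0.778.
Since ζ < 1 the system is underdamped.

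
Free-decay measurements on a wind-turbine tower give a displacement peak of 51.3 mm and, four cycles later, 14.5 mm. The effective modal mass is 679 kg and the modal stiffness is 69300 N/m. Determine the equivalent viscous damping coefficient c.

Logarithmic decrement δ = (1/n)·ln(x₀/x_n) = (1/4)·ln(51.3/14.5) = (1/4)·ln(3.538) = 0.3159.
ζ = δ/√(4π² + δ²) = 0.3159/√(39.48 + 0.0998) = 0.3159/6.291 = 0.05021.
c = ζ · 2√(km) = 0.05021 × 2√(69300 × 679) = 0.05021 × 13720 = 688.9 N·s/m.

689 N·s/m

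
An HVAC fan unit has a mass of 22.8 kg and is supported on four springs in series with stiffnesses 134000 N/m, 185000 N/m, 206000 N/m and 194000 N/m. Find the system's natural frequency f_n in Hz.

Series springs: 1/k_eq = 1/134000 + 1/185000 + 1/206000 + 1/194000 = 2.288×10^-5, so k_eq = 43710 N/m.
ω_n = √(k_eq/m) = √(43710/22.8) = √1917 = 43.79 rad/s.
f_n = ω_n/(2π) = 43.79/6.283 = 6.969 Hz.

6.97 Hz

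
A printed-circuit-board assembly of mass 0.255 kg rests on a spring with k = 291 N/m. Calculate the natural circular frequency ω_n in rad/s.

ω_n = √(k/m) = √(291.0/0.255) = √1141 = 33.78 rad/s.

33.8 rad/s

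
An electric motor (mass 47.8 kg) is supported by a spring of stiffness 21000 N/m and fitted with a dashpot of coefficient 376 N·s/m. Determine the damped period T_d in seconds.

ω_n = √(k/m) = √(21000/47.8) = 20.96 rad/s.
Critical damping c_c = 2√(k·m) = 2√(21000 × 47.8) = 2004 N·s/m, so ζ = c/c_c = 376/2004 = 0.1876.
ω_d = ω_n√(1 − ζ²) = 20.96 × √(1 − 0.0352) = 20.59 rad/s.
T_d = 2π/ω_d = 0.3052 s.

0.305 s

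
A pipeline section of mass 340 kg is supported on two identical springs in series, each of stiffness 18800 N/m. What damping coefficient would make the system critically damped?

3580 N·s/m

Series springs: 1/k_eq = 2/18800, so k_eq = 18800/2 = 9400 N/m.
c_c = 2√(k_eq·m) = 2√(9400 × 340) = 2 × 1788 = 3575 N·s/m.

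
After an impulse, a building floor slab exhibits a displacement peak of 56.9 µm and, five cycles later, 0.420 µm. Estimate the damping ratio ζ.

0.154

Logarithmic decrement δ = (1/n)·ln(x₀/x_n) = (1/5)·ln(56.9/0.420) = (1/5)·ln(135.5) = 0.9818.
ζ = δ/√(4π² + δ²) = 0.9818/√(39.48 + 0.964) = 0.9818/6.359 = 0.1544.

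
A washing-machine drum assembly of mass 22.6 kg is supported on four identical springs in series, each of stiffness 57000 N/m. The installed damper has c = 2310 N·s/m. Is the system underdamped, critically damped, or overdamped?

overdamped

Series springs: 1/k_eq = 4/57000, so k_eq = 57000/4 = 14250 N/m.
c_c = 2√(k_eq·m) = 1135 N·s/m; ζ = c/c_c = 2310/1135 = 2.04.
Since ζ > 1 the system is overdamped.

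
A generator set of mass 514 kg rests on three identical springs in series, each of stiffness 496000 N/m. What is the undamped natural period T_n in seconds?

0.350 s

Series springs: 1/k_eq = 3/496000, so k_eq = 496000/3 = 165300 N/m.
ω_n = √(k_eq/m) = √(165300/514) = √321.7 = 17.93 rad/s.
T_n = 2π/ω_n = 6.283/17.93 = 0.3503 s.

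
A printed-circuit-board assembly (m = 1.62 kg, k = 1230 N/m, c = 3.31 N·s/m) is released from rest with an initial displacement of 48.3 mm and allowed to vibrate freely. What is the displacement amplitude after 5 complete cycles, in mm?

15.1 mm

ζ = c/(2√(km)) = 3.31/(2√(1230 × 1.62)) = 3.31/89.28 = 0.03708.
Logarithmic decrement δ = 2πζ/√(1 − ζ²) = 2π × 0.03708/√(1 − 0.00137) = 0.2331.
After n cycles, x_n/x₀ = e^(−nδ), so x_5 = 48.3 × e^(−5 × 0.2331) = 48.3 × 0.3117 = 15.06 mm.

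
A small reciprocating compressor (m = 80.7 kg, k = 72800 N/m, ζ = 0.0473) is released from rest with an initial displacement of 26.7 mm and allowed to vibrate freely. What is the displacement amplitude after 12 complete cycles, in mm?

Logarithmic decrement δ = 2πζ/√(1 − ζ²) = 2π × 0.04730/√(1 − 0.00224) = 0.2975.
After n cycles, x_n/x₀ = e^(−nδ), so x_12 = 26.7 × e^(−12 × 0.2975) = 26.7 × 0.02815 = 0.7515 mm.

0.752 mm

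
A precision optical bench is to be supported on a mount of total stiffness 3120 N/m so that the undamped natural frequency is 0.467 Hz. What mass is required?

362 kg

ω_n = 2πf_n = 2π × 0.467 = 2.934 rad/s.
m = k/ω_n² = 3120/2.934² = 3120/8.610 = 362.4 kg.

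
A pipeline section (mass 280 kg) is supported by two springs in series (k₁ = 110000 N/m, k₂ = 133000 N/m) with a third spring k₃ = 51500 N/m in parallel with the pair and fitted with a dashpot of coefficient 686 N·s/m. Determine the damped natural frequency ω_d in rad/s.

19.9 rad/s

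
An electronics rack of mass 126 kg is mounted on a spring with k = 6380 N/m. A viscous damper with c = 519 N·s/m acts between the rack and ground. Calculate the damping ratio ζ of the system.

ω_n = √(k/m) = √(6380/126) = 7.116 rad/s.
Critical damping c_c = 2√(k·m) = 2√(6380 × 126) = 1793 N·s/m, so ζ = c/c_c = 519/1793 = 0.2894.

0.289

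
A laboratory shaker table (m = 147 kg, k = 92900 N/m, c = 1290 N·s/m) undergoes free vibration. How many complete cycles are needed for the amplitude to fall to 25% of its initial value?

2 cycles

ζ = c/(2√(km)) = 1290/(2√(92900 × 147)) = 1290/7391 = 0.1745.
Logarithmic decrement δ = 2πζ/√(1 − ζ²) = 2π × 0.1745/√(1 − 0.0305) = 1.114.
x_n/x₀ = e^(−nδ) ≤ 0.25; take ln: n ≥ ln(1/0.25)/δ = 1.386/1.114 = 1.245.
So 2 complete cycles are required.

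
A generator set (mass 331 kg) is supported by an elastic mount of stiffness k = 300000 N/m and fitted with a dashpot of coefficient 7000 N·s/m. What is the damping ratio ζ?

0.351

ω_n = √(k/m) = √(300000/331) = 30.11 rad/s.
Critical damping c_c = 2√(k·m) = 2√(300000 × 331) = 19930 N·s/m, so ζ = c/c_c = 7000/19930 = 0.3512.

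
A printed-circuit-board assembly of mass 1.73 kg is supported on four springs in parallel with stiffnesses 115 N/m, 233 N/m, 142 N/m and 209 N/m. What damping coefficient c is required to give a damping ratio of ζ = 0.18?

12.5 N·s/m

Parallel springs add: k_eq = 115 + 233 + 142 + 209 = 699.0 N/m.
c_c = 2√(k_eq·m) = 2√(699.0 × 1.73) = 69.55 N·s/m.
c = ζ·c_c = 0.18 × 69.55 = 12.52 N·s/m.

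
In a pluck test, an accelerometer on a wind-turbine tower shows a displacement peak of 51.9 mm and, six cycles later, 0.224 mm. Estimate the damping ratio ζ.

Logarithmic decrement δ = (1/n)·ln(x₀/x_n) = (1/6)·ln(51.9/0.224) = (1/6)·ln(231.7) = 0.9076.
ζ = δ/√(4π² + δ²) = 0.9076/√(39.48 + 0.824) = 0.9076/6.348 = 0.1430.

0.143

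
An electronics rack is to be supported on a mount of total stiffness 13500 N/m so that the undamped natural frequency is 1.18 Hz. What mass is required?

ω_n = 2πf_n = 2π × 1.18 = 7.414 rad/s.
m = k/ω_n² = 13500/7.414² = 13500/54.97 = 245.6 kg.

246 kg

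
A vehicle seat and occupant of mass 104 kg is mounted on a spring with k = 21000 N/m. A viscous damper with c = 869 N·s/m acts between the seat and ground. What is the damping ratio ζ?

0.294

ω_n = √(k/m) = √(21000/104) = 14.21 rad/s.
Critical damping c_c = 2√(k·m) = 2√(21000 × 104) = 2956 N·s/m, so ζ = c/c_c = 869/2956 = 0.2940.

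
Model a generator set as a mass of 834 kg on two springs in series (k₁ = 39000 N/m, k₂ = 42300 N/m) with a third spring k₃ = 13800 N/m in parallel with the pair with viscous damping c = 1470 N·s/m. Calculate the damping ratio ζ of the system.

Series pair: k_s = k₁k₂/(k₁+k₂) = (39000)(42300)/(39000 + 42300) = 20290 N/m. In parallel with k₃: k_eq = 20290 + 13800 = 34090 N/m.
ω_n = √(k_eq/m) = √(34090/834) = 6.394 rad/s.
Critical damping c_c = 2√(k_eq·m) = 2√(34090 × 834) = 10660 N·s/m, so ζ = c/c_c = 1470/10660 = 0.1378.

0.138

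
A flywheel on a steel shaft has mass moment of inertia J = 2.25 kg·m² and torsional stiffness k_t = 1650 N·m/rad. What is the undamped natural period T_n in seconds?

ω_n = √(k_t/J) = √(1650/2.25) = √733.3 = 27.08 rad/s.
T_n = 2π/ω_n = 6.283/27.08 = 0.2320 s.

0.232 s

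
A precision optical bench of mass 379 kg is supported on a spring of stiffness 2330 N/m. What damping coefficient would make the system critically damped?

1880 N·s/m

c_c = 2√(k·m) = 2√(2330 × 379) = 2 × 939.7 = 1879 N·s/m.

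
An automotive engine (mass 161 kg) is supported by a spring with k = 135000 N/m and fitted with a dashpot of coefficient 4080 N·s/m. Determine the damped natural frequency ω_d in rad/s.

26.0 rad/s

ω_n = √(k/m) = √(135000/161) = 28.96 rad/s.
Critical damping c_c = 2√(k·m) = 2√(135000 × 161) = 9324 N·s/m, so ζ = c/c_c = 4080/9324 = 0.4376.
ω_d = ω_n√(1 − ζ²) = 28.96 × √(1 − 0.191) = 26.04 rad/s.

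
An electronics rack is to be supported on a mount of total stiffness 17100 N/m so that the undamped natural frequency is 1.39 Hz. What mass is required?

224 kg

ω_n = 2πf_n = 2π × 1.39 = 8.734 rad/s.
m = k/ω_n² = 17100/8.734² = 17100/76.28 = 224.2 kg.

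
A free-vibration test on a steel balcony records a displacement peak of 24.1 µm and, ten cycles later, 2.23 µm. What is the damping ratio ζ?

0.0379

Logarithmic decrement δ = (1/n)·ln(x₀/x_n) = (1/10)·ln(24.1/2.23) = (1/10)·ln(10.81) = 0.2380.
ζ = δ/√(4π² + δ²) = 0.2380/√(39.48 + 0.0567) = 0.2380/6.288 = 0.03786.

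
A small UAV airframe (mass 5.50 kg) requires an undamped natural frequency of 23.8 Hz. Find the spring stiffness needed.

123000 N/m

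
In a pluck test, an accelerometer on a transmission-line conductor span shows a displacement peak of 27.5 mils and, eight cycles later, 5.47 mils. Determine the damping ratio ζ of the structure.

Logarithmic decrement δ = (1/n)·ln(x₀/x_n) = (1/8)·ln(27.5/5.47) = (1/8)·ln(5.027) = 0.2019.
ζ = δ/√(4π² + δ²) = 0.2019/√(39.48 + 0.0407) = 0.2019/6.286 = 0.03211.

0.0321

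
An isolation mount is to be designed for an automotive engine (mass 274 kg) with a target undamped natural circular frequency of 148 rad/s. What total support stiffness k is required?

k = m·ω_n² = 274 × 148.0² = 274 × 21900 = 6002000 N/m.

6000000 N/m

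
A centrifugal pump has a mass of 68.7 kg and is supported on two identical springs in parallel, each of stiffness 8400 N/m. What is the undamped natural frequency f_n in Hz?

Parallel springs add: k_eq = 2 × 8400 = 16800 N/m.
ω_n = √(k_eq/m) = √(16800/68.7) = √244.5 = 15.64 rad/s.
f_n = ω_n/(2π) = 15.64/6.283 = 2.489 Hz.

2.49 Hz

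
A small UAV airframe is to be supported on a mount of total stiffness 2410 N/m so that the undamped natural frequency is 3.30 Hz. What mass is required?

ω_n = 2πf_n = 2π × 3.30 = 20.73 rad/s.
m = k/ω_n² = 2410/20.73² = 2410/429.9 = 5.606 kg.

5.61 kg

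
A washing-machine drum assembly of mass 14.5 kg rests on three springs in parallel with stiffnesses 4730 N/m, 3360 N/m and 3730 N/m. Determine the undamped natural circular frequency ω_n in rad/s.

Parallel springs add: k_eq = 4730 + 3360 + 3730 = 11820 N/m.
ω_n = √(k_eq/m) = √(11820/14.5) = √815.2 = 28.55 rad/s.

28.6 rad/s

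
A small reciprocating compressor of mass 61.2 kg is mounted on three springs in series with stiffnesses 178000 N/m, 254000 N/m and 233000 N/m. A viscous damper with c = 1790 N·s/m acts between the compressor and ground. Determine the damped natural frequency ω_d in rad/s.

31.1 rad/s

Series springs: 1/k_eq = 1/178000 + 1/254000 + 1/233000 = 1.385×10^-5, so k_eq = 72220 N/m.
ω_n = √(k_eq/m) = √(72220/61.2) = 34.35 rad/s.
Critical damping c_c = 2√(k_eq·m) = 2√(72220 × 61.2) = 4205 N·s/m, so ζ = c/c_c = 1790/4205 = 0.4257.
ω_d = ω_n√(1 − ζ²) = 34.35 × √(1 − 0.181) = 31.08 rad/s.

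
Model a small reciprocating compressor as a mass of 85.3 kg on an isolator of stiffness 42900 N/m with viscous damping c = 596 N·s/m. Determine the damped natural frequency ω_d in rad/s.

22.2 rad/s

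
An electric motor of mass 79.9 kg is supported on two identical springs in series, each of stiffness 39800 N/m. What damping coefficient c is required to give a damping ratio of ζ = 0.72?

Series springs: 1/k_eq = 2/39800, so k_eq = 39800/2 = 19900 N/m.
c_c = 2√(k_eq·m) = 2√(19900 × 79.9) = 2522 N·s/m.
c = ζ·c_c = 0.72 × 2522 = 1816 N·s/m.

1820 N·s/m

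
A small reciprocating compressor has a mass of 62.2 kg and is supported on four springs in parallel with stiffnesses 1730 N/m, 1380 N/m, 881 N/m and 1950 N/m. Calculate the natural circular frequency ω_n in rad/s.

Parallel springs add: k_eq = 1730 + 1380 + 881 + 1950 = 5941 N/m.
ω_n = √(k_eq/m) = √(5941/62.2) = √95.51 = 9.773 rad/s.

9.77 rad/s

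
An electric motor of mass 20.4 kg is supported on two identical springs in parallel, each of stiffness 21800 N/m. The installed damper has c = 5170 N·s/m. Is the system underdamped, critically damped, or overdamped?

Parallel springs add: k_eq = 2 × 21800 = 43600 N/m.
c_c = 2√(k_eq·m) = 1886 N·s/m; ζ = c/c_c = 5170/1886 = 2.74.
Since ζ > 1 the system is overdamped.

overdamped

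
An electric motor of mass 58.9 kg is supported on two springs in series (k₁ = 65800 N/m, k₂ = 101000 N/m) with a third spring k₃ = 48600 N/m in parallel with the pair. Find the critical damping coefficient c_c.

4560 N·s/m

Series pair: k_s = k₁k₂/(k₁+k₂) = (65800)(101000)/(65800 + 101000) = 39840 N/m. In parallel with k₃: k_eq = 39840 + 48600 = 88440 N/m.
c_c = 2√(k_eq·m) = 2√(88440 × 58.9) = 2 × 2282 = 4565 N·s/m.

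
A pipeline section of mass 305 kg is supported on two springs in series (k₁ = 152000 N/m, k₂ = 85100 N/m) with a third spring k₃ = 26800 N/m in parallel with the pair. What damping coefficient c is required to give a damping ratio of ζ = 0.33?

Series pair: k_s = k₁k₂/(k₁+k₂) = (152000)(85100)/(152000 + 85100) = 54560 N/m. In parallel with k₃: k_eq = 54560 + 26800 = 81360 N/m.
c_c = 2√(k_eq·m) = 2√(81360 × 305) = 9963 N·s/m.
c = ζ·c_c = 0.33 × 9963 = 3288 N·s/m.

3290 N·s/m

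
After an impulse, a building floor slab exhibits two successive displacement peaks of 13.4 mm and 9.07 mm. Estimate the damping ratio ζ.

0.0620

Logarithmic decrement δ = (1/n)·ln(x₀/x_n) = (1/1)·ln(13.4/9.07) = (1/1)·ln(1.477) = 0.3903.
ζ = δ/√(4π² + δ²) = 0.3903/√(39.48 + 0.152) = 0.3903/6.295 = 0.06200.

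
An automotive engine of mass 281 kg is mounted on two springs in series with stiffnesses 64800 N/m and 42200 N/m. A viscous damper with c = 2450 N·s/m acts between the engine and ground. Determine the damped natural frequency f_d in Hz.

1.35 Hz

Series springs: 1/k_eq = 1/64800 + 1/42200 = 3.913×10^-5, so k_eq = 25560 N/m.
ω_n = √(k_eq/m) = √(25560/281) = 9.537 rad/s.
Critical damping c_c = 2√(k_eq·m) = 2√(25560 × 281) = 5360 N·s/m, so ζ = c/c_c = 2450/5360 = 0.4571.
ω_d = ω_n√(1 − ζ²) = 9.537 × √(1 − 0.209) = 8.482 rad/s.
f_d = ω_d/(2π) = 1.350 Hz.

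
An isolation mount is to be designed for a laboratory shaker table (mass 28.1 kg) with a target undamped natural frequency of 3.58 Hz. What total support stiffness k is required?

ω_n = 2πf_n = 2π × 3.58 = 22.49 rad/s.
k = m·ω_n² = 28.1 × 22.49² = 28.1 × 506.0 = 14220 N/m.

14200 N/m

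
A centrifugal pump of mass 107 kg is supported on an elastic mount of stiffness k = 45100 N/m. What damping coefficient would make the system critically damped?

4390 N·s/m

c_c = 2√(k·m) = 2√(45100 × 107) = 2 × 2197 = 4393 N·s/m.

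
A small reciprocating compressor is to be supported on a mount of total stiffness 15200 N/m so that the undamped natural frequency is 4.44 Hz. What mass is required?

19.5 kg

ω_n = 2πf_n = 2π × 4.44 = 27.90 rad/s.
m = k/ω_n² = 15200/27.90² = 15200/778.3 = 19.53 kg.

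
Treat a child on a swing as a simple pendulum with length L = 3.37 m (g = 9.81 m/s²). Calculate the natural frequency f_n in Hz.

For a simple pendulum ω_n = √(g/L) = √(9.81/3.37) = √2.911 = 1.706 rad/s.
f_n = ω_n/(2π) = 1.706/6.283 = 0.2715 Hz.

0.272 Hz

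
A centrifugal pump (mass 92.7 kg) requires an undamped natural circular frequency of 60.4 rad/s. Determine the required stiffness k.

k = m·ω_n² = 92.7 × 60.40² = 92.7 × 3648 = 338200 N/m.

338000 N/m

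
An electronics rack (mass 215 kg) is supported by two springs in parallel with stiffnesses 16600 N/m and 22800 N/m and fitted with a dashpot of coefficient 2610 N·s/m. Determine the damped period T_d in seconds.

0.519 s

Parallel springs add: k_eq = 16600 + 22800 = 39400 N/m.
ω_n = √(k_eq/m) = √(39400/215) = 13.54 rad/s.
Critical damping c_c = 2√(k_eq·m) = 2√(39400 × 215) = 5821 N·s/m, so ζ = c/c_c = 2610/5821 = 0.4484.
ω_d = ω_n√(1 − ζ²) = 13.54 × √(1 − 0.201) = 12.10 rad/s.
T_d = 2π/ω_d = 0.5193 s.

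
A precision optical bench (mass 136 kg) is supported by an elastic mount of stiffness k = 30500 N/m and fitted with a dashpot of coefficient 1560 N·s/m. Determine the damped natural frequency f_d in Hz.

ω_n = √(k/m) = √(30500/136) = 14.98 rad/s.
Critical damping c_c = 2√(k·m) = 2√(30500 × 136) = 4073 N·s/m, so ζ = c/c_c = 1560/4073 = 0.3830.
ω_d = ω_n√(1 − ζ²) = 14.98 × √(1 − 0.147) = 13.83 rad/s.
f_d = ω_d/(2π) = 2.202 Hz.

2.20 Hz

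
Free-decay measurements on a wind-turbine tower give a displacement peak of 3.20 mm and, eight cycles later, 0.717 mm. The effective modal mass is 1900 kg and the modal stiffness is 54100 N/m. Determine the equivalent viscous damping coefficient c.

603 N·s/m

Logarithmic decrement δ = (1/n)·ln(x₀/x_n) = (1/8)·ln(3.20/0.717) = (1/8)·ln(4.463) = 0.1870.
ζ = δ/√(4π² + δ²) = 0.1870/√(39.48 + 0.0350) = 0.1870/6.286 = 0.02975.
c = ζ · 2√(km) = 0.02975 × 2√(54100 × 1900) = 0.02975 × 20280 = 603.2 N·s/m.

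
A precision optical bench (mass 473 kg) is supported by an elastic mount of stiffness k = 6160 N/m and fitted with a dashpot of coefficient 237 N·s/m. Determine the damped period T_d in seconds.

1.75 s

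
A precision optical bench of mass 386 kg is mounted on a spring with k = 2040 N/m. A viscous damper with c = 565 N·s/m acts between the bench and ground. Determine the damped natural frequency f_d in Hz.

0.347 Hz

ω_n = √(k/m) = √(2040/386) = 2.299 rad/s.
Critical damping c_c = 2√(k·m) = 2√(2040 × 386) = 1775 N·s/m, so ζ = c/c_c = 565/1775 = 0.3184.
ω_d = ω_n√(1 − ζ²) = 2.299 × √(1 − 0.101) = 2.179 rad/s.
f_d = ω_d/(2π) = 0.3468 Hz.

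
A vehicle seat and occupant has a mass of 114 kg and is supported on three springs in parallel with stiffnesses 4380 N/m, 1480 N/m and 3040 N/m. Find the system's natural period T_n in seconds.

0.711 s

Parallel springs add: k_eq = 4380 + 1480 + 3040 = 8900 N/m.
ω_n = √(k_eq/m) = √(8900/114) = √78.07 = 8.836 rad/s.
T_n = 2π/ω_n = 6.283/8.836 = 0.7111 s.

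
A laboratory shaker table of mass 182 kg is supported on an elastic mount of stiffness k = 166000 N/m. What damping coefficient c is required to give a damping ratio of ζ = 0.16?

1760 N·s/m

c_c = 2√(k·m) = 2√(166000 × 182) = 10990 N·s/m.
c = ζ·c_c = 0.16 × 10990 = 1759 N·s/m.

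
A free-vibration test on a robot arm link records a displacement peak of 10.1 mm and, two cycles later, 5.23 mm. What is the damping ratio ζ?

0.0523

Logarithmic decrement δ = (1/n)·ln(x₀/x_n) = (1/2)·ln(10.1/5.23) = (1/2)·ln(1.931) = 0.3291.
ζ = δ/√(4π² + δ²) = 0.3291/√(39.48 + 0.108) = 0.3291/6.292 = 0.05230.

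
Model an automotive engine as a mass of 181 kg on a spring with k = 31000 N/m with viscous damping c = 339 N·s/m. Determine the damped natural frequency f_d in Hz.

2.08 Hz

ω_n = √(k/m) = √(31000/181) = 13.09 rad/s.
Critical damping c_c = 2√(k·m) = 2√(31000 × 181) = 4738 N·s/m, so ζ = c/c_c = 339/4738 = 0.07156.
ω_d = ω_n√(1 − ζ²) = 13.09 × √(1 − 0.00512) = 13.05 rad/s.
f_d = ω_d/(2π) = 2.078 Hz.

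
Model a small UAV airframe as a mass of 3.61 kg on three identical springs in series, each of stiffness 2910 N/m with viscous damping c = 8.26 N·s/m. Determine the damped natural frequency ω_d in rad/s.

16.4 rad/s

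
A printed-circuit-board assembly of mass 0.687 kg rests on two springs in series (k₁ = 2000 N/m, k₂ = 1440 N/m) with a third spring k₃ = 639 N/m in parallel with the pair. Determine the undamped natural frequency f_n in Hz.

7.38 Hz

Series pair: k_s = k₁k₂/(k₁+k₂) = (2000)(1440)/(2000 + 1440) = 837.2 N/m. In parallel with k₃: k_eq = 837.2 + 639 = 1476 N/m.
ω_n = √(k_eq/m) = √(1476/0.687) = √2149 = 46.35 rad/s.
f_n = ω_n/(2π) = 46.35/6.283 = 7.378 Hz.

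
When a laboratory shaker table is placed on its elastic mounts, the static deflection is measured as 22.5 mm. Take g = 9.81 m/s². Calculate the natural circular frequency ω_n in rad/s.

ω_n = √(g/δ_st) = √(9.81/0.0225) = √436.0 = 20.88 rad/s.

20.9 rad/s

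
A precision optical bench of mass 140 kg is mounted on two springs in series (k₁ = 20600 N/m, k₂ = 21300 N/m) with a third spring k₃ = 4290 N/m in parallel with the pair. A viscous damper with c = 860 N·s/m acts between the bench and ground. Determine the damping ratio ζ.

0.299

Series pair: k_s = k₁k₂/(k₁+k₂) = (20600)(21300)/(20600 + 21300) = 10470 N/m. In parallel with k₃: k_eq = 10470 + 4290 = 14760 N/m.
ω_n = √(k_eq/m) = √(14760/140) = 10.27 rad/s.
Critical damping c_c = 2√(k_eq·m) = 2√(14760 × 140) = 2875 N·s/m, so ζ = c/c_c = 860/2875 = 0.2991.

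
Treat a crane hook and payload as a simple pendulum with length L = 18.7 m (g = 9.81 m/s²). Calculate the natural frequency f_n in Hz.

For a simple pendulum ω_n = √(g/L) = √(9.81/18.7) = √0.5246 = 0.7243 rad/s.
f_n = ω_n/(2π) = 0.7243/6.283 = 0.1153 Hz.

0.115 Hz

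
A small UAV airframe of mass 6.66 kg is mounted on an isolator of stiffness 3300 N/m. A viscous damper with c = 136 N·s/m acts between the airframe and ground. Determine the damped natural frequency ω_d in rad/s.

19.8 rad/s

ω_n = √(k/m) = √(3300/6.66) = 22.26 rad/s.
Critical damping c_c = 2√(k·m) = 2√(3300 × 6.66) = 296.5 N·s/m, so ζ = c/c_c = 136/296.5 = 0.4587.
ω_d = ω_n√(1 − ζ²) = 22.26 × √(1 − 0.210) = 19.78 rad/s.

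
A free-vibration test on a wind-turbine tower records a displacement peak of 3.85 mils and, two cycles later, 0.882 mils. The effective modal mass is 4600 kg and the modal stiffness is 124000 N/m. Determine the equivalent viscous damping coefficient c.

5560 N·s/m

Logarithmic decrement δ = (1/n)·ln(x₀/x_n) = (1/2)·ln(3.85/0.882) = (1/2)·ln(4.365) = 0.7368.
ζ = δ/√(4π² + δ²) = 0.7368/√(39.48 + 0.543) = 0.7368/6.326 = 0.1165.
c = ζ · 2√(km) = 0.1165 × 2√(124000 × 4600) = 0.1165 × 47770 = 5563 N·s/m.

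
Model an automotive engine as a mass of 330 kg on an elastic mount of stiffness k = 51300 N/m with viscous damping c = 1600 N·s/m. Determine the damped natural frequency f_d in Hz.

1.95 Hz

ω_n = √(k/m) = √(51300/330) = 12.47 rad/s.
Critical damping c_c = 2√(k·m) = 2√(51300 × 330) = 8229 N·s/m, so ζ = c/c_c = 1600/8229 = 0.1944.
ω_d = ω_n√(1 − ζ²) = 12.47 × √(1 − 0.0378) = 12.23 rad/s.
f_d = ω_d/(2π) = 1.946 Hz.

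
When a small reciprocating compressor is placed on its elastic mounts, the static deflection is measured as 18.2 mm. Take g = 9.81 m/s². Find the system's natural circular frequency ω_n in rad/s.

23.2 rad/s

ω_n = √(g/δ_st) = √(9.81/0.0182) = √539.0 = 23.22 rad/s.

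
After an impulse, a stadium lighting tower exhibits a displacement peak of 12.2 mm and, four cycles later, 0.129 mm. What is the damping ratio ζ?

Logarithmic decrement δ = (1/n)·ln(x₀/x_n) = (1/4)·ln(12.2/0.129) = (1/4)·ln(94.57) = 1.137.
ζ = δ/√(4π² + δ²) = 1.137/√(39.48 + 1.29) = 1.137/6.385 = 0.1781.

0.178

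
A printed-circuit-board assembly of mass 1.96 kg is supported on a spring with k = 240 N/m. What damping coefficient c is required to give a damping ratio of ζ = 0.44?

19.1 N·s/m

c_c = 2√(k·m) = 2√(240.0 × 1.96) = 43.38 N·s/m.
c = ζ·c_c = 0.44 × 43.38 = 19.09 N·s/m.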